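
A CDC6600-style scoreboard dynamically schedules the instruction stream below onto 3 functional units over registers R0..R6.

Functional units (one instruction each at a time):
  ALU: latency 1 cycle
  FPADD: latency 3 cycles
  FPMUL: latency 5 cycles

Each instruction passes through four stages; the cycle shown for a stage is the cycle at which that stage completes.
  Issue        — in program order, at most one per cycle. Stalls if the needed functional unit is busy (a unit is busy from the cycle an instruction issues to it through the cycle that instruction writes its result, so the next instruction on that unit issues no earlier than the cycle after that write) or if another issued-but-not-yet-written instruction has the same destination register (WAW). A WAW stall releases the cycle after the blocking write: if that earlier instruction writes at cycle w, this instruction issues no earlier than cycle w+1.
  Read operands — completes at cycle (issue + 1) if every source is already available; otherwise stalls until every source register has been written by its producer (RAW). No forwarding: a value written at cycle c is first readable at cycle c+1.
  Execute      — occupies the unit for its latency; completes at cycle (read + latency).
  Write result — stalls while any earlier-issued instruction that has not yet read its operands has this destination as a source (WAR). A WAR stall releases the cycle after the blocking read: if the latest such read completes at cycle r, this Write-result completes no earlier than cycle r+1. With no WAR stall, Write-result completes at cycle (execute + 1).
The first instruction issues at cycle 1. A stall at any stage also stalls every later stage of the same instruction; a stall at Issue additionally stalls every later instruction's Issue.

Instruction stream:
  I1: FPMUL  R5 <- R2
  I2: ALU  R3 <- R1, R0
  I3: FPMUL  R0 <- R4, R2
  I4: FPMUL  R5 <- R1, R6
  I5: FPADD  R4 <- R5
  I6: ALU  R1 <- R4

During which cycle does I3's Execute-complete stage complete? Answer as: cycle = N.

cycle = 15

cycle 1: I1→FPMUL
cycle 2: I1 RO · I2→ALU
cycle 3: I2 RO
cycle 4: I2 EX
cycle 5: I2 WR R3
cycle 7: I1 EX
cycle 8: I1 WR R5
cycle 9: I3→FPMUL
cycle 10: I3 RO
cycle 15: I3 EX
cycle 16: I3 WR R0
cycle 17: I4→FPMUL
cycle 18: I4 RO · I5→FPADD
cycle 19: I6→ALU
cycle 23: I4 EX
cycle 24: I4 WR R5
cycle 25: I5 RO
cycle 28: I5 EX
cycle 29: I5 WR R4
cycle 30: I6 RO
cycle 31: I6 EX
cycle 32: I6 WR R1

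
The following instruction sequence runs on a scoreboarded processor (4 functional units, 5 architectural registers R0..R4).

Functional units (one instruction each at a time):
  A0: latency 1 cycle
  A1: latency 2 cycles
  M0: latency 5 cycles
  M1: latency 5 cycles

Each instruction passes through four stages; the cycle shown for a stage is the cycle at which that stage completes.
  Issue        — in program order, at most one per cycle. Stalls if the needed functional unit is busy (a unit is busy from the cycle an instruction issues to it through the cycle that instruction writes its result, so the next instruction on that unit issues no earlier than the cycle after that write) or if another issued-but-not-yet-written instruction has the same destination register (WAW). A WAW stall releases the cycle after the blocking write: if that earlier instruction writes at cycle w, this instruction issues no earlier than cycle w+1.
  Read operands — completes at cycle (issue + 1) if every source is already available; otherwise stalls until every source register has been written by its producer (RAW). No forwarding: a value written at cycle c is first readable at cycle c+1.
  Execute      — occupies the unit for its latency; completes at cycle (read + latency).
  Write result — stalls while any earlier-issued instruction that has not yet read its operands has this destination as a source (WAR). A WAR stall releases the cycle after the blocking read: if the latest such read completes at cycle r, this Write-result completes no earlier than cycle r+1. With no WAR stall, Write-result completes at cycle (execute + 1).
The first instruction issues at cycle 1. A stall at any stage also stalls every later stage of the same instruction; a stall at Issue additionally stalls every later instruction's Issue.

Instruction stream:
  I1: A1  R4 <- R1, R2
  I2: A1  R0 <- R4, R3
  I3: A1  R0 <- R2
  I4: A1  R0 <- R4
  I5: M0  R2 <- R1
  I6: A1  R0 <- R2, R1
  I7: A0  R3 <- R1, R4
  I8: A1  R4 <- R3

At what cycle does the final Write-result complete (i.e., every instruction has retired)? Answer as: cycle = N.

cycle = 33

c1: I1 dispatched to A1
c2: I1 operands ready
c4: I1 complete
c5: R4←I1
c6: I2 dispatched to A1
c7: I2 operands ready
c9: I2 complete
c10: R0←I2
c11: I3 dispatched to A1
c12: I3 operands ready
c14: I3 complete
c15: R0←I3
c16: I4 dispatched to A1
c17: I4 operands ready; I5 dispatched to M0
c18: I5 operands ready
c19: I4 complete
c20: R0←I4
c21: I6 dispatched to A1
c22: I7 dispatched to A0
c23: I5 complete; I7 operands ready
c24: R2←I5; I7 complete
c25: I6 operands ready; R3←I7
c27: I6 complete
c28: R0←I6
c29: I8 dispatched to A1
c30: I8 operands ready
c32: I8 complete
c33: R4←I8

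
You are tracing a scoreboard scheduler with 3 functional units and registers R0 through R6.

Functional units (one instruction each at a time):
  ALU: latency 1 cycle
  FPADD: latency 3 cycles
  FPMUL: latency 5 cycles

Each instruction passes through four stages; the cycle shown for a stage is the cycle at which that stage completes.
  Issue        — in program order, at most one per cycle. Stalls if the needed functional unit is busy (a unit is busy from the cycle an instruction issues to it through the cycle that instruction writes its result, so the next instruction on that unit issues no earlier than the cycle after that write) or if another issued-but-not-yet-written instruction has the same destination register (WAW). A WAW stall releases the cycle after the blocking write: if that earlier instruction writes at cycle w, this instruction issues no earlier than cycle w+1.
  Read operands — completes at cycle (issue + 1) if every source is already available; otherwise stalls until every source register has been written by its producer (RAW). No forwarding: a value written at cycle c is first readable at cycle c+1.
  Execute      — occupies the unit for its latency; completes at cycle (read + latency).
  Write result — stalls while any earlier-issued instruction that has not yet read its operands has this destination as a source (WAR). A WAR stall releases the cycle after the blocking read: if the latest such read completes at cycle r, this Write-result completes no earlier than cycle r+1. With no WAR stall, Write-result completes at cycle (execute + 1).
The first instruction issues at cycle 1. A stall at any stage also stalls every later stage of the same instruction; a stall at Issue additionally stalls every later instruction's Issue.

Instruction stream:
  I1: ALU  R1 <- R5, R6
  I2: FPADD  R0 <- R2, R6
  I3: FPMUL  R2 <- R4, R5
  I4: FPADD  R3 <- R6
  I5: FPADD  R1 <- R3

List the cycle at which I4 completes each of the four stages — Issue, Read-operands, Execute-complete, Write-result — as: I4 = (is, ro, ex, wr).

I4 = (8, 9, 12, 13)

t=1  I1→ALU
t=2  I1 RO | I2→FPADD
t=3  I1 EX | I2 RO | I3→FPMUL
t=4  I1 WR R1 | I3 RO
t=6  I2 EX
t=7  I2 WR R0
t=8  I4→FPADD
t=9  I3 EX | I4 RO
t=10  I3 WR R2
t=12  I4 EX
t=13  I4 WR R3
t=14  I5→FPADD
t=15  I5 RO
t=18  I5 EX
t=19  I5 WR R1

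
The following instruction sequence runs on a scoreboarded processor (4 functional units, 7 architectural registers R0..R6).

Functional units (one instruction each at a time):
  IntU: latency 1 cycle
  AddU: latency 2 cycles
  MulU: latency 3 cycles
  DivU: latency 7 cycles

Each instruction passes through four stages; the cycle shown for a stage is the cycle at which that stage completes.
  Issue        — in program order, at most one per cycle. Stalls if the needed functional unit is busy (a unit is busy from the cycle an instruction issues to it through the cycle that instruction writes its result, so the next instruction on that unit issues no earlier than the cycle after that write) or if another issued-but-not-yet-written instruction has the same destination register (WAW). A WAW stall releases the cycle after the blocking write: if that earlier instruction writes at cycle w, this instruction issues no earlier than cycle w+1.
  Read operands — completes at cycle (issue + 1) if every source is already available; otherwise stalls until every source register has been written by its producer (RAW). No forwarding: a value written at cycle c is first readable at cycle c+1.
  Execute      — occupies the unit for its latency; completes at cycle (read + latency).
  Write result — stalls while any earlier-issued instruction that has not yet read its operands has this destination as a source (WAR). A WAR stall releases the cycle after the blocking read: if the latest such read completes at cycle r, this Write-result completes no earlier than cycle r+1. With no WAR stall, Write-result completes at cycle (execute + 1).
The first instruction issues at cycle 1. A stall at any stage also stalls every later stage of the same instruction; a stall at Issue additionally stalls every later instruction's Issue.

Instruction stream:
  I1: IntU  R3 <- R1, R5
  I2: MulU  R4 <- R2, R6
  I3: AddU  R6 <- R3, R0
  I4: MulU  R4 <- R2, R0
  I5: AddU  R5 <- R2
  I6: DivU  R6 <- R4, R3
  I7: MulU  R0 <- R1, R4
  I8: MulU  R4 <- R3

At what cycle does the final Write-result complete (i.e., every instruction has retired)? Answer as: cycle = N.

c1: issue I1 (IntU)
c2: I1 read-ops; issue I2 (MulU)
c3: I1 finished on IntU; I2 read-ops; issue I3 (AddU)
c4: I1→R3
c5: I3 read-ops
c6: I2 finished on MulU
c7: I2→R4; I3 finished on AddU
c8: I3→R6; issue I4 (MulU)
c9: I4 read-ops; issue I5 (AddU)
c10: I5 read-ops; issue I6 (DivU)
c12: I4 finished on MulU; I5 finished on AddU
c13: I4→R4; I5→R5
c14: I6 read-ops; issue I7 (MulU)
c15: I7 read-ops
c18: I7 finished on MulU
c19: I7→R0
c20: issue I8 (MulU)
c21: I6 finished on DivU; I8 read-ops
c22: I6→R6
c24: I8 finished on MulU
c25: I8→R4

cycle = 25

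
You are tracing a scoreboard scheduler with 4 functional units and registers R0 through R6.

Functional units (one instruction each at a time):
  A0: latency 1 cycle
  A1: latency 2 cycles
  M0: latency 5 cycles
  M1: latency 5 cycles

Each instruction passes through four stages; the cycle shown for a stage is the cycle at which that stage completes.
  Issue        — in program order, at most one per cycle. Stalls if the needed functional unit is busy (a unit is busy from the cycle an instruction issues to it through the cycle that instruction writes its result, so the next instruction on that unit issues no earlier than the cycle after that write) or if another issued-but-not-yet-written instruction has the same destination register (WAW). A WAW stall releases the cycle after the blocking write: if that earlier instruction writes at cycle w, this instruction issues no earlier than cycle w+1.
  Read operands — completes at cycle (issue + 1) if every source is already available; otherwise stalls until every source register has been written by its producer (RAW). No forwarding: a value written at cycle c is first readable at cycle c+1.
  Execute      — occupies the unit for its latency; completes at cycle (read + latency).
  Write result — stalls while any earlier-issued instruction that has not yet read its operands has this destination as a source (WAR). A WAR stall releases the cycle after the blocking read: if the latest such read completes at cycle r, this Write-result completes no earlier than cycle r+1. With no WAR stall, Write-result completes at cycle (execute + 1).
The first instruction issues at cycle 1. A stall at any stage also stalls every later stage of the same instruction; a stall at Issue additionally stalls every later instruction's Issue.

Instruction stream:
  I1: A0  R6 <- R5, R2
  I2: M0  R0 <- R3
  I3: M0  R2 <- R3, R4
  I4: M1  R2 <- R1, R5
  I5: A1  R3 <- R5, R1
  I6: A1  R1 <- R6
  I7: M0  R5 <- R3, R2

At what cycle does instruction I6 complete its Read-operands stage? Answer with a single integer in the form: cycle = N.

c1: issue I1 (A0)
c2: I1 read-ops, issue I2 (M0)
c3: I1 finished on A0, I2 read-ops
c4: I1→R6
c8: I2 finished on M0
c9: I2→R0
c10: issue I3 (M0)
c11: I3 read-ops
c16: I3 finished on M0
c17: I3→R2
c18: issue I4 (M1)
c19: I4 read-ops, issue I5 (A1)
c20: I5 read-ops
c22: I5 finished on A1
c23: I5→R3
c24: I4 finished on M1, issue I6 (A1)
c25: I4→R2, I6 read-ops, issue I7 (M0)
c26: I7 read-ops
c27: I6 finished on A1
c28: I6→R1
c31: I7 finished on M0
c32: I7→R5

cycle = 25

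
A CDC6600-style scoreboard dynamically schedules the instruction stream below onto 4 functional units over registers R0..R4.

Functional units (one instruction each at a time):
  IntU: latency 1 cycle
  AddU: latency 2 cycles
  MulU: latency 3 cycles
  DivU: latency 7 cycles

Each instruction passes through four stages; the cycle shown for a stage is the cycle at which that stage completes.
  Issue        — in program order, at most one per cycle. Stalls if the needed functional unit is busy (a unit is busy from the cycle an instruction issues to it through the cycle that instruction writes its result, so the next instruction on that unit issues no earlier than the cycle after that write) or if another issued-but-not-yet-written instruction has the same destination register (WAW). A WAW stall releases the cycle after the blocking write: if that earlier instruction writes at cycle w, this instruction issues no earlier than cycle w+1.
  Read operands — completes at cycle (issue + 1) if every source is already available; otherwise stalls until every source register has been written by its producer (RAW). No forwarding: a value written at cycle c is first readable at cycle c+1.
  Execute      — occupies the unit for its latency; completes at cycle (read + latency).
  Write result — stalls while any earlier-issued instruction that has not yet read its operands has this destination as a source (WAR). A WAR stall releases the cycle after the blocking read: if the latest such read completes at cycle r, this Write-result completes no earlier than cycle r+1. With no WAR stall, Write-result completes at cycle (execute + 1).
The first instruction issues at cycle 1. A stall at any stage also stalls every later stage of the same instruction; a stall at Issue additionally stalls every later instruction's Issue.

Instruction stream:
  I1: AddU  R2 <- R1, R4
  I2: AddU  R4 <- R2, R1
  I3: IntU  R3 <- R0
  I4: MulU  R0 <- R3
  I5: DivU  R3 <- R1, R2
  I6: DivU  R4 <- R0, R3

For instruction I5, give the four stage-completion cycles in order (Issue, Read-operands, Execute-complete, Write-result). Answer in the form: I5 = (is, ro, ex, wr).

I5 = (11, 12, 19, 20)

cycle 1: I1 issues→AddU
cycle 2: I1 reads
cycle 4: I1 exec-done
cycle 5: I1 writes R2
cycle 6: I2 issues→AddU
cycle 7: I2 reads, I3 issues→IntU
cycle 8: I3 reads, I4 issues→MulU
cycle 9: I2 exec-done, I3 exec-done
cycle 10: I2 writes R4, I3 writes R3
cycle 11: I4 reads, I5 issues→DivU
cycle 12: I5 reads
cycle 14: I4 exec-done
cycle 15: I4 writes R0
cycle 19: I5 exec-done
cycle 20: I5 writes R3
cycle 21: I6 issues→DivU
cycle 22: I6 reads
cycle 29: I6 exec-done
cycle 30: I6 writes R4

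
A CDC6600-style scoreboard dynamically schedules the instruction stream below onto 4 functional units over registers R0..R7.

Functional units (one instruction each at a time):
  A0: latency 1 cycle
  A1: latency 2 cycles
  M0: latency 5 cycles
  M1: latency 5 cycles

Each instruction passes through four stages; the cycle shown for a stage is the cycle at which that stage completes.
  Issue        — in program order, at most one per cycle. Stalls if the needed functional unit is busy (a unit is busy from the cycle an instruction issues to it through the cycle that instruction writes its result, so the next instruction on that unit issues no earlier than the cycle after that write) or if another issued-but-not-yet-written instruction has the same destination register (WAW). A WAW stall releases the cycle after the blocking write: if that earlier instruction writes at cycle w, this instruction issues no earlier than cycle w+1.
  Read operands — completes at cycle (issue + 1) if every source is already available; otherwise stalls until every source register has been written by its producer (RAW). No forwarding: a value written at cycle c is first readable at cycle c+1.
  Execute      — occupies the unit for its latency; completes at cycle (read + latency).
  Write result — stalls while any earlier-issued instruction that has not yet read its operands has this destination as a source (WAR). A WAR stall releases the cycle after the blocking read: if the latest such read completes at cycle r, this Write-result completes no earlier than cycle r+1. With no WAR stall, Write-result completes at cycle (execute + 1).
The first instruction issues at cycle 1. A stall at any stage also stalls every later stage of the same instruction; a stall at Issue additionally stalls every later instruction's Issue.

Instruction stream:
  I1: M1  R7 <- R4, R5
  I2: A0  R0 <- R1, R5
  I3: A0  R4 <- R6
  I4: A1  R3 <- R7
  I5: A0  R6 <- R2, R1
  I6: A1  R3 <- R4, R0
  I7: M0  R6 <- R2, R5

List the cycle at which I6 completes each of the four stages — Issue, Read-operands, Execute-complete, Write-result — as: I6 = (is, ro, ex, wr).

I6 = (13, 14, 16, 17)

[I1] 1/2/7/8
[I2] 2/3/4/5
[I3] 6/7/8/9  (struct: A0 busy until I2 writes@5)
[I4] 7/9/11/12  (RAW R7: wait I1 write@8)
[I5] 10/11/12/13  (struct: A0 busy until I3 writes@9)
[I6] 13/14/16/17  (struct: A1 busy until I4 writes@12)
[I7] 14/15/20/21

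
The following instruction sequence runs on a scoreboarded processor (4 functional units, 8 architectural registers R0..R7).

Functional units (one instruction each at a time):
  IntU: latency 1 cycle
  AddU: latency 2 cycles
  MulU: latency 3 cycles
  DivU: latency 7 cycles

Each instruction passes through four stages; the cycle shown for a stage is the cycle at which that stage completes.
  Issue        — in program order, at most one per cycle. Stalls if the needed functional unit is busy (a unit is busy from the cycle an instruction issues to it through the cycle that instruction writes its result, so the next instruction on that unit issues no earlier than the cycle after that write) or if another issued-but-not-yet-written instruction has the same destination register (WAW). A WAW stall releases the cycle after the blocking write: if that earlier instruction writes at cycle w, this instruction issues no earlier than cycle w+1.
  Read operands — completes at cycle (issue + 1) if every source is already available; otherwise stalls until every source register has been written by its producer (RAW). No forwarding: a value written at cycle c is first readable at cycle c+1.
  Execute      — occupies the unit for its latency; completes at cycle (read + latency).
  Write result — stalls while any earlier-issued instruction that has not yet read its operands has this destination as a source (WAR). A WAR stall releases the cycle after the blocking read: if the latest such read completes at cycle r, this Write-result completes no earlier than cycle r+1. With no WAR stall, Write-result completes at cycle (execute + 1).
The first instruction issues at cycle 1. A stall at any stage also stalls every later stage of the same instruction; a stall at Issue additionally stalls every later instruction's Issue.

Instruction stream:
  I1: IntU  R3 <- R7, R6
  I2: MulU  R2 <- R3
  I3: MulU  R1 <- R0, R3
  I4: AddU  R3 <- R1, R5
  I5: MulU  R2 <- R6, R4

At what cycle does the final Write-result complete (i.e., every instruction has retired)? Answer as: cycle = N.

cycle = 21

t=1  I1→IntU
t=2  I1 RO | I2→MulU
t=3  I1 EX
t=4  I1 WR R3
t=5  I2 RO
t=8  I2 EX
t=9  I2 WR R2
t=10  I3→MulU
t=11  I3 RO | I4→AddU
t=14  I3 EX
t=15  I3 WR R1
t=16  I4 RO | I5→MulU
t=17  I5 RO
t=18  I4 EX
t=19  I4 WR R3
t=20  I5 EX
t=21  I5 WR R2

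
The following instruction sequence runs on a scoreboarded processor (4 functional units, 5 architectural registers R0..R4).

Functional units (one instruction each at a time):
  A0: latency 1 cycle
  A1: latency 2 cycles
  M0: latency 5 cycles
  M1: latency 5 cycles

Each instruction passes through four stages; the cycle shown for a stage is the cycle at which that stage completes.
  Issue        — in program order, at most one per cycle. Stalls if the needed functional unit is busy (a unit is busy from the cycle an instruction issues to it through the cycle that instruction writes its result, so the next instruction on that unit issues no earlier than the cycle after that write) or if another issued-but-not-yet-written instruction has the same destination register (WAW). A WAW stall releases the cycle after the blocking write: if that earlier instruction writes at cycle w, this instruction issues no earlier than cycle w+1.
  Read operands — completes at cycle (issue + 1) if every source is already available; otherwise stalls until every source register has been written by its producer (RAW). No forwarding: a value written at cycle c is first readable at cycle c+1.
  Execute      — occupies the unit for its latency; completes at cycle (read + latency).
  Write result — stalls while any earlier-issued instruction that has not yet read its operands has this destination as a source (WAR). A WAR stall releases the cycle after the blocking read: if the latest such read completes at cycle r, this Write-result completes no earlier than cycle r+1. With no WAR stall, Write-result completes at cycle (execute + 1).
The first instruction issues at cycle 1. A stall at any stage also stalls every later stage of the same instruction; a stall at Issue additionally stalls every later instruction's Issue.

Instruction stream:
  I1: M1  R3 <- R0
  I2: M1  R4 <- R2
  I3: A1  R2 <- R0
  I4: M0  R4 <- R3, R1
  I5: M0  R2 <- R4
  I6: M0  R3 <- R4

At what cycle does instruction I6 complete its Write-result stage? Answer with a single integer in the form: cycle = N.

[I1] 1/2/7/8
[I2] 9/10/15/16  (struct: M1 busy until I1 writes@8)
[I3] 10/11/13/14
[I4] 17/18/23/24  (WAW R4: wait I2 write@16)
[I5] 25/26/31/32  (struct: M0 busy until I4 writes@24)
[I6] 33/34/39/40  (struct: M0 busy until I5 writes@32)

cycle = 40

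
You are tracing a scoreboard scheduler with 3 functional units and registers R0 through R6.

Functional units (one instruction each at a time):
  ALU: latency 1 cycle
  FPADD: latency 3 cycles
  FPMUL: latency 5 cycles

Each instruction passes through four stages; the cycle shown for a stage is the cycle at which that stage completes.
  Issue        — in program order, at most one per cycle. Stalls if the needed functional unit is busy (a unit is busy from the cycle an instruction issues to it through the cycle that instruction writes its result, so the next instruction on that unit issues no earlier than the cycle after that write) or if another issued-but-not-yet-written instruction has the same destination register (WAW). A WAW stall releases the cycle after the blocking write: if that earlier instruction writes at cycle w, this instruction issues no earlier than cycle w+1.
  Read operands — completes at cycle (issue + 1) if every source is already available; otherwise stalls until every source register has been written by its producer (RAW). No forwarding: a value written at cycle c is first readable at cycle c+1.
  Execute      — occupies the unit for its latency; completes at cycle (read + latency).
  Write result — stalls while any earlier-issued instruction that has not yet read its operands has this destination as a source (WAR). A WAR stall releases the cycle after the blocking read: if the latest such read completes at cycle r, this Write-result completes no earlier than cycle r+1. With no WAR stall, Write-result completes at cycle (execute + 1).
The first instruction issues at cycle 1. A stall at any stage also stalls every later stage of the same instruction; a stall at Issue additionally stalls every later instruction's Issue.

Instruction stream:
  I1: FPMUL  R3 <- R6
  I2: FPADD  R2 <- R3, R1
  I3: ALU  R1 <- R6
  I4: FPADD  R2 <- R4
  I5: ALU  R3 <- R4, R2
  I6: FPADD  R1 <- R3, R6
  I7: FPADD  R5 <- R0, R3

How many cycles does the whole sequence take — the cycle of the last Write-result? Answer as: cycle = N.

cycle = 33

I1: IS=1 RO=2 EX=7 WR=8
I2: IS=2 RO=9 EX=12 WR=13  [RAW R3: wait I1 write@8]
I3: IS=3 RO=4 EX=5 WR=10  [WAR R1: wait I2 read@9]
I4: IS=14 RO=15 EX=18 WR=19  [struct: FPADD busy until I2 writes@13]
I5: IS=15 RO=20 EX=21 WR=22  [RAW R2: wait I4 write@19]
I6: IS=20 RO=23 EX=26 WR=27  [struct: FPADD busy until I4 writes@19; RAW R3: wait I5 write@22]
I7: IS=28 RO=29 EX=32 WR=33  [struct: FPADD busy until I6 writes@27]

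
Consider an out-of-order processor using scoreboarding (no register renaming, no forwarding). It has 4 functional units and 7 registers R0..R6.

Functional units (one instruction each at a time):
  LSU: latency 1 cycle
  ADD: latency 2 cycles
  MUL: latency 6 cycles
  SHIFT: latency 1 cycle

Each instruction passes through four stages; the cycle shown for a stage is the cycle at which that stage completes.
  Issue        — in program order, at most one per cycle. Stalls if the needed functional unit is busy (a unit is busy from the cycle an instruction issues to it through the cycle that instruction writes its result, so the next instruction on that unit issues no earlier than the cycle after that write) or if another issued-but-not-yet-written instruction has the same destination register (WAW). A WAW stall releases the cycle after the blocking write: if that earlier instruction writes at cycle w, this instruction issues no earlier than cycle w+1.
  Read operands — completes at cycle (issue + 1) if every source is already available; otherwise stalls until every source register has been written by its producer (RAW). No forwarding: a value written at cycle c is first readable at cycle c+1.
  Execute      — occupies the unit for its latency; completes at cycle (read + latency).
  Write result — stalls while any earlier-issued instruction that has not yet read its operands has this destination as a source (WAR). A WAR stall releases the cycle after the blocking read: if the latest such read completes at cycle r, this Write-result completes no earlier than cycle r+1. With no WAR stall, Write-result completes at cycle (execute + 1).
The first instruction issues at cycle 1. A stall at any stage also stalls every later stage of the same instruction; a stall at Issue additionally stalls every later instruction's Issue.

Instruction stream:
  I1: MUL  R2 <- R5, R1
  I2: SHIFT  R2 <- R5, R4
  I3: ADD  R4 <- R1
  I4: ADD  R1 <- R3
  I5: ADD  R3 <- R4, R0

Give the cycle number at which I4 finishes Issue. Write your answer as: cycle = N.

[1] issue I1 (MUL)
[2] I1 read-ops
[8] I1 finished on MUL
[9] I1→R2
[10] issue I2 (SHIFT)
[11] I2 read-ops | issue I3 (ADD)
[12] I2 finished on SHIFT | I3 read-ops
[13] I2→R2
[14] I3 finished on ADD
[15] I3→R4
[16] issue I4 (ADD)
[17] I4 read-ops
[19] I4 finished on ADD
[20] I4→R1
[21] issue I5 (ADD)
[22] I5 read-ops
[24] I5 finished on ADD
[25] I5→R3

cycle = 16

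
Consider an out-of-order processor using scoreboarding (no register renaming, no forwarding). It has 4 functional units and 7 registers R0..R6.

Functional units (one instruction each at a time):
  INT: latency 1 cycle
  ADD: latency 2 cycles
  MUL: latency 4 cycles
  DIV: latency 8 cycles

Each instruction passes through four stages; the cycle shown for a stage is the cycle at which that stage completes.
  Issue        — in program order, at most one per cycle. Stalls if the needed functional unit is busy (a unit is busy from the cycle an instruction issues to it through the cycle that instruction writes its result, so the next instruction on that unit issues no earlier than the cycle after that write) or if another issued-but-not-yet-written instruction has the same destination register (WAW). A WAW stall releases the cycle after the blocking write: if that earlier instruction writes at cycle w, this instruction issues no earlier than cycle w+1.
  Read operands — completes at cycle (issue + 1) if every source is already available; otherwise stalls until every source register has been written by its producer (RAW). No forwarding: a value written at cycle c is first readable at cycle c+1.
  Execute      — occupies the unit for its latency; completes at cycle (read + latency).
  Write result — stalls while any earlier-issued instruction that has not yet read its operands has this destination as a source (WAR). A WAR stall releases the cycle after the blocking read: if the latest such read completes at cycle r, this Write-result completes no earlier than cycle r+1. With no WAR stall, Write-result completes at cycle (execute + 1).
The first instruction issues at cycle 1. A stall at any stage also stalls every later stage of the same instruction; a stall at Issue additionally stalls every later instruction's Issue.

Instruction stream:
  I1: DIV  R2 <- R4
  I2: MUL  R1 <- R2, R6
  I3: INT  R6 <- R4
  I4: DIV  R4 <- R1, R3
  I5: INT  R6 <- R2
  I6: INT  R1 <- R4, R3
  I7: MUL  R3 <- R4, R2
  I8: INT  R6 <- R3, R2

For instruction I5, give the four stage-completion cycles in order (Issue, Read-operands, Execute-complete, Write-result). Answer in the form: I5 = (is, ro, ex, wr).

1) issue 1, read 2, done 10, write 11
2) issue 2, read 12, done 16, write 17  <RAW R2: wait I1 write@11>
3) issue 3, read 4, done 5, write 13  <WAR R6: wait I2 read@12>
4) issue 12, read 18, done 26, write 27  <struct: DIV busy until I1 writes@11 / RAW R1: wait I2 write@17>
5) issue 14, read 15, done 16, write 17  <struct: INT busy until I3 writes@13>
6) issue 18, read 28, done 29, write 30  <struct: INT busy until I5 writes@17 / RAW R4: wait I4 write@27>
7) issue 19, read 28, done 32, write 33  <RAW R4: wait I4 write@27>
8) issue 31, read 34, done 35, write 36  <struct: INT busy until I6 writes@30 / RAW R3: wait I7 write@33>

I5 = (14, 15, 16, 17)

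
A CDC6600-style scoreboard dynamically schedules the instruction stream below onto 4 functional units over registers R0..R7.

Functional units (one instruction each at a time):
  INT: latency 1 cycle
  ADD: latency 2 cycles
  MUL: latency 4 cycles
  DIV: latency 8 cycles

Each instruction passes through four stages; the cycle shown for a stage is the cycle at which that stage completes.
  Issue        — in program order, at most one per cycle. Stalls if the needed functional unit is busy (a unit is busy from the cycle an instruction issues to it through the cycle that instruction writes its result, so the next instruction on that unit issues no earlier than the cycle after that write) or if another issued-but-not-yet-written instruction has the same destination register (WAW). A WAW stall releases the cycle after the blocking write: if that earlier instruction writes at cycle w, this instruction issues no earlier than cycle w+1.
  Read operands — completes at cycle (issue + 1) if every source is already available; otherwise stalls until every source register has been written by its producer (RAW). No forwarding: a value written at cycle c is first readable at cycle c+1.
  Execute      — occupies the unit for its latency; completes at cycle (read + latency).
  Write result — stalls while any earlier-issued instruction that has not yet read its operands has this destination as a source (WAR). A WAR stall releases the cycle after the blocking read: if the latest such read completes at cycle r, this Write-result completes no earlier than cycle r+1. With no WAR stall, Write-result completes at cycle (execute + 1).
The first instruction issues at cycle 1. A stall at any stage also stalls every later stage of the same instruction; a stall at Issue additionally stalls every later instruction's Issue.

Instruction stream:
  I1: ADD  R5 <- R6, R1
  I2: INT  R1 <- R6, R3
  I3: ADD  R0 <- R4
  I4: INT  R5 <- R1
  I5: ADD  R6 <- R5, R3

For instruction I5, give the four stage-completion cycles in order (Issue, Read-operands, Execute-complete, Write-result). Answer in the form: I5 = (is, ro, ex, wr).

I5 = (11, 12, 14, 15)

cycle 1: I1→ADD
cycle 2: I1 RO · I2→INT
cycle 3: I2 RO
cycle 4: I1 EX · I2 EX
cycle 5: I1 WR R5 · I2 WR R1
cycle 6: I3→ADD
cycle 7: I3 RO · I4→INT
cycle 8: I4 RO
cycle 9: I3 EX · I4 EX
cycle 10: I3 WR R0 · I4 WR R5
cycle 11: I5→ADD
cycle 12: I5 RO
cycle 14: I5 EX
cycle 15: I5 WR R6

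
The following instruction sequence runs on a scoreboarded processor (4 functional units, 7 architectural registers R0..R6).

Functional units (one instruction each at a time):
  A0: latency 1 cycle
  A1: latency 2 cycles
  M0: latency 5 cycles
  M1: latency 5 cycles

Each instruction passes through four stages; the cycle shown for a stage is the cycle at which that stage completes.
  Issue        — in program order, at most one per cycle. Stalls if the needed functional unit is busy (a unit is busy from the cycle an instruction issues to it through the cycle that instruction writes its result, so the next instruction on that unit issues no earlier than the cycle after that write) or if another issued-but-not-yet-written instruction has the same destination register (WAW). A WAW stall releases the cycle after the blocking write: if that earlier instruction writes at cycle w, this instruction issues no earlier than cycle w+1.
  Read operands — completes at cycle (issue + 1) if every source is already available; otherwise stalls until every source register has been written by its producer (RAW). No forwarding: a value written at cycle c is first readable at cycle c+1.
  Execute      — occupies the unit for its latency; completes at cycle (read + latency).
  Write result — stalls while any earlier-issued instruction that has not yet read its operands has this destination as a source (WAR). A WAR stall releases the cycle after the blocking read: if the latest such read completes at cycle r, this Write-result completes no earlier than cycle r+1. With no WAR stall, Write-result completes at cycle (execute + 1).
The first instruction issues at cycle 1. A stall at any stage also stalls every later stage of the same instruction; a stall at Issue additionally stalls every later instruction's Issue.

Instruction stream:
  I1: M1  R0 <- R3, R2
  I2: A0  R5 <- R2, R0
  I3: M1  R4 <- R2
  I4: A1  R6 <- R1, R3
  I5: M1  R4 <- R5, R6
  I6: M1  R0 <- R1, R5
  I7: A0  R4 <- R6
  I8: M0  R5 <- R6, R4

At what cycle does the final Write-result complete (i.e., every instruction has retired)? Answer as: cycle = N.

cycle = 36

cycle 1: I1 dispatched to M1
cycle 2: I1 operands ready, I2 dispatched to A0
cycle 7: I1 complete
cycle 8: R0←I1
cycle 9: I2 operands ready, I3 dispatched to M1
cycle 10: I2 complete, I3 operands ready, I4 dispatched to A1
cycle 11: R5←I2, I4 operands ready
cycle 13: I4 complete
cycle 14: R6←I4
cycle 15: I3 complete
cycle 16: R4←I3
cycle 17: I5 dispatched to M1
cycle 18: I5 operands ready
cycle 23: I5 complete
cycle 24: R4←I5
cycle 25: I6 dispatched to M1
cycle 26: I6 operands ready, I7 dispatched to A0
cycle 27: I7 operands ready, I8 dispatched to M0
cycle 28: I7 complete
cycle 29: R4←I7
cycle 30: I8 operands ready
cycle 31: I6 complete
cycle 32: R0←I6
cycle 35: I8 complete
cycle 36: R5←I8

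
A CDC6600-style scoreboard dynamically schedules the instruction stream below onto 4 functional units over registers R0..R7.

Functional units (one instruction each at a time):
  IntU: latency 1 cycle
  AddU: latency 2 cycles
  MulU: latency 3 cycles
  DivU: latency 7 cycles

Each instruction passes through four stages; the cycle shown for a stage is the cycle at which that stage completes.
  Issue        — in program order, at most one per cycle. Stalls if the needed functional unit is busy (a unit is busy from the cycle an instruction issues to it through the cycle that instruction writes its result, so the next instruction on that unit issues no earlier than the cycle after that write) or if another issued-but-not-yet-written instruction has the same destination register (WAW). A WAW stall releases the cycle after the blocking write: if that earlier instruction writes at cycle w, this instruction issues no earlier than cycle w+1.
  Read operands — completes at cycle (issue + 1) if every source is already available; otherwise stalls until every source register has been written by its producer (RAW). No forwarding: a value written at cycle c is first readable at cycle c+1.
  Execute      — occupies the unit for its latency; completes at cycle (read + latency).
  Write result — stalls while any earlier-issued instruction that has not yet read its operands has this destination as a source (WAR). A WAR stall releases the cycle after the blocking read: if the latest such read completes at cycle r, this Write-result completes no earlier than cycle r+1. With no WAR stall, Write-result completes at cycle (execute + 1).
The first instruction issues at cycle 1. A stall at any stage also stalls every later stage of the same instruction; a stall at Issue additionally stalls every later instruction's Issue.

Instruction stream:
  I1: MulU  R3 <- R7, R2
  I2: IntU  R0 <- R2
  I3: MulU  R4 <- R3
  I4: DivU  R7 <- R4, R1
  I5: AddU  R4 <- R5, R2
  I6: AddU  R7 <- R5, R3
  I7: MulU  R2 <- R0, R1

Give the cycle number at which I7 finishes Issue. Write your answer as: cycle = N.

I1 -> (1, 2, 5, 6)
I2 -> (2, 3, 4, 5)
I3 -> (7, 8, 11, 12)  // struct: MulU busy until I1 writes@6
I4 -> (8, 13, 20, 21)  // RAW R4: wait I3 write@12
I5 -> (13, 14, 16, 17)  // WAW R4: wait I3 write@12
I6 -> (22, 23, 25, 26)  // WAW R7: wait I4 write@21
I7 -> (23, 24, 27, 28)

cycle = 23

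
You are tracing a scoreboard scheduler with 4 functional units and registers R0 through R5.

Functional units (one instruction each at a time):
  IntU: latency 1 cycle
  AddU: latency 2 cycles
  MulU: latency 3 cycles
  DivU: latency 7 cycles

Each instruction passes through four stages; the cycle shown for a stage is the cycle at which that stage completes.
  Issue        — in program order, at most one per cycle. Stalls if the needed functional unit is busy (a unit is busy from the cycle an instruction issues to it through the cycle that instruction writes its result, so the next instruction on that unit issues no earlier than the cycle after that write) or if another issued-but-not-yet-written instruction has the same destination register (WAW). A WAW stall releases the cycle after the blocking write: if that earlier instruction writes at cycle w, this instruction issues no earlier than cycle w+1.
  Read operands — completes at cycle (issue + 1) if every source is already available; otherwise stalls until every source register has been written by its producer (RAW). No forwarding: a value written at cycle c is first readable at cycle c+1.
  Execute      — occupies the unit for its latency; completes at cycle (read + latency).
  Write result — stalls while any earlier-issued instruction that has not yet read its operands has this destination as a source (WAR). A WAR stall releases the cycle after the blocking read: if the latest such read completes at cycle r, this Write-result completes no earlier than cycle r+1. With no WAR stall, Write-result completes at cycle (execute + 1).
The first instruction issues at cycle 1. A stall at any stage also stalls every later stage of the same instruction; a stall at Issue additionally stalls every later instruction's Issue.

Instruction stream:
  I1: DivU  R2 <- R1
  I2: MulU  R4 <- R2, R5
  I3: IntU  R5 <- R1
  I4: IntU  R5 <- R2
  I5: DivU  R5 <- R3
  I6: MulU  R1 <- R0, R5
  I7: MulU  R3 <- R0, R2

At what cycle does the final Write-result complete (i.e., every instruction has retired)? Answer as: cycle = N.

cycle = 37

[I1] 1/2/9/10
[I2] 2/11/14/15  (RAW R2: wait I1 write@10)
[I3] 3/4/5/12  (WAR R5: wait I2 read@11)
[I4] 13/14/15/16  (struct: IntU busy until I3 writes@12)
[I5] 17/18/25/26  (WAW R5: wait I4 write@16)
[I6] 18/27/30/31  (RAW R5: wait I5 write@26)
[I7] 32/33/36/37  (struct: MulU busy until I6 writes@31)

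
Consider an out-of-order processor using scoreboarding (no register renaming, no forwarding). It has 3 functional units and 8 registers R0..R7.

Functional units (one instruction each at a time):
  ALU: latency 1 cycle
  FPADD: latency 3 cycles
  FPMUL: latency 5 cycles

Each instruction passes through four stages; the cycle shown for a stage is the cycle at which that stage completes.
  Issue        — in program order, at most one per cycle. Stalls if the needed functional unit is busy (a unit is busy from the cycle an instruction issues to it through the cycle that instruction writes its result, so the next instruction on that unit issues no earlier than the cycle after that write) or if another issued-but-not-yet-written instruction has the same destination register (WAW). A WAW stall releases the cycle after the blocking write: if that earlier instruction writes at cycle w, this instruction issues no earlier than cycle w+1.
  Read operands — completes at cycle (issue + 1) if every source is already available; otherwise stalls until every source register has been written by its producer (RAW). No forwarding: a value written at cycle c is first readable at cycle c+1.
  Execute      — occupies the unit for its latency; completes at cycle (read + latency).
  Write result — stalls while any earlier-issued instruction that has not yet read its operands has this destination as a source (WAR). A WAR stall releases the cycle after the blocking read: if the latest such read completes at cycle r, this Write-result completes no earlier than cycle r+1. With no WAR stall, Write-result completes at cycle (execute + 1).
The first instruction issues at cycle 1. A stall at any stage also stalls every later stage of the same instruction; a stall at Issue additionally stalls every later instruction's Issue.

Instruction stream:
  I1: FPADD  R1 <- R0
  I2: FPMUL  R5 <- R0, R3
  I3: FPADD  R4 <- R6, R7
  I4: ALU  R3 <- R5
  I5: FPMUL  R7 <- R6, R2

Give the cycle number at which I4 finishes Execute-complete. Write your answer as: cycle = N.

cycle = 11

cycle 1: I1 issues→FPADD
cycle 2: I1 reads | I2 issues→FPMUL
cycle 3: I2 reads
cycle 5: I1 exec-done
cycle 6: I1 writes R1
cycle 7: I3 issues→FPADD
cycle 8: I2 exec-done | I3 reads | I4 issues→ALU
cycle 9: I2 writes R5
cycle 10: I4 reads | I5 issues→FPMUL
cycle 11: I3 exec-done | I4 exec-done | I5 reads
cycle 12: I3 writes R4 | I4 writes R3
cycle 16: I5 exec-done
cycle 17: I5 writes R7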